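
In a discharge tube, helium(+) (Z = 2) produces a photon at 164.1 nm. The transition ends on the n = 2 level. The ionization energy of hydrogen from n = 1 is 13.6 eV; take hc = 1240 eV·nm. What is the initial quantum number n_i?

n_i = 3

The photon energy is ΔE = hc/λ = 1240 / 164.1 = 7.556 eV.
With Z = 2, ΔE = 54.40 × (1/n_f² − 1/n_i²), so 1/n_f² − 1/n_i² = 0.1389.
With n_f = 2: 1/n_i² = 1/4 − 0.1389 = 0.1111, so n_i ≈ 3.00.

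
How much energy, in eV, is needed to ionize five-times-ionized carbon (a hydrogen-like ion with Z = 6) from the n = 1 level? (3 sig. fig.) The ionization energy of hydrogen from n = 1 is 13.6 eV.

490 eV

E_n = −13.6 Z²/n² = −489.6/n² eV for Z = 6.
E_1 = −489.6/1 = −490 eV, so ionization (to E = 0) requires 490 eV.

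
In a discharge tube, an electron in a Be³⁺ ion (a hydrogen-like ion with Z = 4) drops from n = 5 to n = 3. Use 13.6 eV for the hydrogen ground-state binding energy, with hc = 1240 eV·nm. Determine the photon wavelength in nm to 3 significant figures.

For Z = 4 the level energies scale as Z², so the effective Rydberg energy is 13.6 × 16 = 217.6 eV.
ΔE = 217.6 × (1/3² − 1/5²) = 217.6 × 0.07111 = 15.47 eV.
λ = hc/ΔE = 1240 / 15.47 = 80.1 nm.

80.1 nm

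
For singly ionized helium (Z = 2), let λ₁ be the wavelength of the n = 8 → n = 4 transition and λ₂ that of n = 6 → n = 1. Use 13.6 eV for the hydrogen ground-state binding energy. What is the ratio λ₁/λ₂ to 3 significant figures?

λ ∝ 1/ΔE ∝ 1/(1/n_f² − 1/n_i²), and the Z² and hc factors cancel in the ratio.
λ₁/λ₂ = (1/1² − 1/6²)/(1/4² − 1/8²) = 0.9722/0.04688 = 20.7.

20.7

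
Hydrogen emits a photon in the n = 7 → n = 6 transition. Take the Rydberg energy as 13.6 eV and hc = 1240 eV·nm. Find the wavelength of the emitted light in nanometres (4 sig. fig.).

ΔE = 13.60 × (1/6² − 1/7²) = 13.60 × 0.007370 = 0.1002 eV.
λ = hc/ΔE = 1240 / 0.1002 = 12370 nm.

12370 nm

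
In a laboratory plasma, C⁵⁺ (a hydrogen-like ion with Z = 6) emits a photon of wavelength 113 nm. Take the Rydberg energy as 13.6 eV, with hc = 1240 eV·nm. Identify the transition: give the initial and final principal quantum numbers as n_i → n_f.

n_i = 5, n_f = 4

The photon energy is ΔE = hc/λ = 1240 / 113 = 10.97 eV.
With Z = 6, ΔE = 489.6 × (1/n_f² − 1/n_i²), so 1/n_f² − 1/n_i² = 0.02241.
Trying n_f = 4 gives 1/n_i² = 0.04009, i.e. n_i ≈ 5; this pair matches.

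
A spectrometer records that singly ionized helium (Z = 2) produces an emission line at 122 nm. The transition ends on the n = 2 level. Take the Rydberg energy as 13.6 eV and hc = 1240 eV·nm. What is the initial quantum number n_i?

The photon energy is ΔE = hc/λ = 1240 / 122 = 10.16 eV.
With Z = 2, ΔE = 54.40 × (1/n_f² − 1/n_i²), so 1/n_f² − 1/n_i² = 0.1868.
With n_f = 2: 1/n_i² = 1/4 − 0.1868 = 0.06316, so n_i ≈ 3.98.

n_i = 4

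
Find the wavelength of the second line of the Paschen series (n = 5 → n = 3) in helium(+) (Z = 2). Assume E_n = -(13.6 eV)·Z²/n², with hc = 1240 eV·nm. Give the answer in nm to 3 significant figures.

The Paschen series terminates on n_f = 3; the second line has n_i = 3+2 = 5.
ΔE = 54.40 × (1/3² − 1/5²) = 3.868 eV.
λ = 1240 / 3.868 = 321 nm.

321 nm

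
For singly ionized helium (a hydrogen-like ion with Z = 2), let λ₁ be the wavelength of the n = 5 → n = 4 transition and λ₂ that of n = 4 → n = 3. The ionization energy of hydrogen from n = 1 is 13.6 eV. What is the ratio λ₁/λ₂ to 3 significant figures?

λ ∝ 1/ΔE ∝ 1/(1/n_f² − 1/n_i²), and the Z² and hc factors cancel in the ratio.
λ₁/λ₂ = (1/3² − 1/4²)/(1/4² − 1/5²) = 0.04861/0.02250 = 2.16.

2.16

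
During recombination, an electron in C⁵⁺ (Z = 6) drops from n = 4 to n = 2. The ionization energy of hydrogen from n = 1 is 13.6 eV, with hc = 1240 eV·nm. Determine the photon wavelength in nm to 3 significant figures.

For Z = 6 the level energies scale as Z², so the effective Rydberg energy is 13.6 × 36 = 489.6 eV.
ΔE = 489.6 × (1/2² − 1/4²) = 489.6 × 0.1875 = 91.80 eV.
λ = hc/ΔE = 1240 / 91.80 = 13.5 nm.

13.5 nm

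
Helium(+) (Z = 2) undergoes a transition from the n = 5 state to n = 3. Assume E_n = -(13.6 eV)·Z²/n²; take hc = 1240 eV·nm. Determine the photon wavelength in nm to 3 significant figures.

321 nm

For Z = 2 the level energies scale as Z², so the effective Rydberg energy is 13.6 × 4 = 54.40 eV.
ΔE = 54.40 × (1/3² − 1/5²) = 54.40 × 0.07111 = 3.868 eV.
λ = hc/ΔE = 1240 / 3.868 = 321 nm.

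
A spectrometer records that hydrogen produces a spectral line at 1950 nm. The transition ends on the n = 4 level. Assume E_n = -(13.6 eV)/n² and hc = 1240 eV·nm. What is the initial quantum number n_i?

n_i = 8

The photon energy is ΔE = hc/λ = 1240 / 1950 = 0.6359 eV.
With Z = 1, ΔE = 13.60 × (1/n_f² − 1/n_i²), so 1/n_f² − 1/n_i² = 0.04676.
With n_f = 4: 1/n_i² = 1/16 − 0.04676 = 0.01574, so n_i ≈ 7.97.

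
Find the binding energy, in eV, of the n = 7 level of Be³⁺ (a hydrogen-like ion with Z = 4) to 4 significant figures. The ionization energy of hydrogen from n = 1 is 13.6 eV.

E_n = −13.6 Z²/n² = −217.6/n² eV for Z = 4.
E_7 = −217.6/49 = −4.441 eV, so ionization (to E = 0) requires 4.441 eV.

4.441 eV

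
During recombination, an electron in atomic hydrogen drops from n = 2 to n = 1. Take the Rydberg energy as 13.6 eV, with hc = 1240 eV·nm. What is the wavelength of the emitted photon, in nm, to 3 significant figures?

122 nm

ΔE = 13.60 × (1/1² − 1/2²) = 13.60 × 0.7500 = 10.20 eV.
λ = hc/ΔE = 1240 / 10.20 = 122 nm.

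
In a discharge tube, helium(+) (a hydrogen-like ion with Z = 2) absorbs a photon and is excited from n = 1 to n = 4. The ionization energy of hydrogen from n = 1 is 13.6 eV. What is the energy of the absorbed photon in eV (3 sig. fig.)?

The Bohr energies scale as Z², so for Z = 2: E_n = −54.40/n² eV.
E_4 = −54.40/16 = −3.400 eV and E_1 = −54.40/1 = −54.40 eV.
The photon energy is |E_4 − E_1| = 51.0 eV.

51.0 eV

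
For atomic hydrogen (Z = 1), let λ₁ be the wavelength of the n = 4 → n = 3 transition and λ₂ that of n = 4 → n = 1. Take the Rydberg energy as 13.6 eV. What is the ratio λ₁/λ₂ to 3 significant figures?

λ ∝ 1/ΔE ∝ 1/(1/n_f² − 1/n_i²), and the Z² and hc factors cancel in the ratio.
λ₁/λ₂ = (1/1² − 1/4²)/(1/3² − 1/4²) = 0.9375/0.04861 = 19.3.

19.3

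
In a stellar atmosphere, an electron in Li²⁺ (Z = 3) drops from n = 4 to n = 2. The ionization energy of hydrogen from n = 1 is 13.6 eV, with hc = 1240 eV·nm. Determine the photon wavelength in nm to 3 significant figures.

For Z = 3 the level energies scale as Z², so the effective Rydberg energy is 13.6 × 9 = 122.4 eV.
ΔE = 122.4 × (1/2² − 1/4²) = 122.4 × 0.1875 = 22.95 eV.
λ = hc/ΔE = 1240 / 22.95 = 54.0 nm.

54.0 nm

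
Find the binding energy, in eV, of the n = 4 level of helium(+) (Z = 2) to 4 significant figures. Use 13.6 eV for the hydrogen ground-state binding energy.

E_n = −13.6 Z²/n² = −54.40/n² eV for Z = 2.
E_4 = −54.40/16 = −3.400 eV, so ionization (to E = 0) requires 3.400 eV.

3.400 eV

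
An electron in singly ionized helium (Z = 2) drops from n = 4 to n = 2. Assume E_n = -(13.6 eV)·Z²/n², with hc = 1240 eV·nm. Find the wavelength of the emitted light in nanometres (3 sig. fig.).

For Z = 2 the level energies scale as Z², so the effective Rydberg energy is 13.6 × 4 = 54.40 eV.
ΔE = 54.40 × (1/2² − 1/4²) = 54.40 × 0.1875 = 10.20 eV.
λ = hc/ΔE = 1240 / 10.20 = 122 nm.

122 nm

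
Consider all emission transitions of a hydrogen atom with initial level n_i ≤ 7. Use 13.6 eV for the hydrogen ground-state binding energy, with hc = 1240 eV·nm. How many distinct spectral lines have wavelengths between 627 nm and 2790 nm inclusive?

7

Enumerate all n_i → n_f pairs with 1 ≤ n_f < n_i ≤ 7 and compute λ = 1240 / [13.6·1·(1/n_f² − 1/n_i²)].
Lines falling in [627, 2790] nm: 3→2 (656.5 nm), 7→3 (1005 nm), 6→3 (1094 nm), 5→3 (1282 nm), 4→3 (1876 nm), 7→4 (2166 nm), 6→4 (2626 nm).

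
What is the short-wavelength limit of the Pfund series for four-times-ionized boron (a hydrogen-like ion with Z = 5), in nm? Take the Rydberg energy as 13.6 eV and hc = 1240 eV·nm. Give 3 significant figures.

The Pfund series has lower level n_f = 5; the series limit corresponds to n_i → ∞.
ΔE_max = 13.6 × 25 / 5² = 13.60 eV.
λ_min = 1240 / 13.60 = 91.2 nm.

91.2 nm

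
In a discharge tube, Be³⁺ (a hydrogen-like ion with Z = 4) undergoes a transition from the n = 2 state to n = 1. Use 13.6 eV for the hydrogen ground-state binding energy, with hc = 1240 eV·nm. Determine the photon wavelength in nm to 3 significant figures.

7.60 nm

For Z = 4 the level energies scale as Z², so the effective Rydberg energy is 13.6 × 16 = 217.6 eV.
ΔE = 217.6 × (1/1² − 1/2²) = 217.6 × 0.7500 = 163.2 eV.
λ = hc/ΔE = 1240 / 163.2 = 7.60 nm.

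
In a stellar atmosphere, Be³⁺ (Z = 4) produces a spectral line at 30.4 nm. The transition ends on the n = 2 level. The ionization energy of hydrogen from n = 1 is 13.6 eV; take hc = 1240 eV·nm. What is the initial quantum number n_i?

n_i = 4

The photon energy is ΔE = hc/λ = 1240 / 30.4 = 40.79 eV.
With Z = 4, ΔE = 217.6 × (1/n_f² − 1/n_i²), so 1/n_f² − 1/n_i² = 0.1875.
With n_f = 2: 1/n_i² = 1/4 − 0.1875 = 0.06255, so n_i ≈ 4.00.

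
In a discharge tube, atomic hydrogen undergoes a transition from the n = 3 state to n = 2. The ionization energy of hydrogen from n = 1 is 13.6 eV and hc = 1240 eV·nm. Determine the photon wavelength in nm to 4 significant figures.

656.5 nm

ΔE = 13.60 × (1/2² − 1/3²) = 13.60 × 0.1389 = 1.889 eV.
λ = hc/ΔE = 1240 / 1.889 = 656.5 nm.
This line belongs to the Balmer series.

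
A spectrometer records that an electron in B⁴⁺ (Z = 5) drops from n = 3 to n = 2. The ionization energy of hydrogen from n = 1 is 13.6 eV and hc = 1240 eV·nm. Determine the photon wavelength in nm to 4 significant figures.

For Z = 5 the level energies scale as Z², so the effective Rydberg energy is 13.6 × 25 = 340.0 eV.
ΔE = 340.0 × (1/2² − 1/3²) = 340.0 × 0.1389 = 47.22 eV.
λ = hc/ΔE = 1240 / 47.22 = 26.26 nm.

26.26 nm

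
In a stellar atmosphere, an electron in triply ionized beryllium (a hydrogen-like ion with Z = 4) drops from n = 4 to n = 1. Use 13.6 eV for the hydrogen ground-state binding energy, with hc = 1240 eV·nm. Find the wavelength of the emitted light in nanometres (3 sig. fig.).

6.08 nm

For Z = 4 the level energies scale as Z², so the effective Rydberg energy is 13.6 × 16 = 217.6 eV.
ΔE = 217.6 × (1/1² − 1/4²) = 217.6 × 0.9375 = 204.0 eV.
λ = hc/ΔE = 1240 / 204.0 = 6.08 nm.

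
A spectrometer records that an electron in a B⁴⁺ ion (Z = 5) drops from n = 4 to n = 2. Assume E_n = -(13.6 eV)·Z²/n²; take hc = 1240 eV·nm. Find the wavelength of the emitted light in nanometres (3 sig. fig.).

19.5 nm

For Z = 5 the level energies scale as Z², so the effective Rydberg energy is 13.6 × 25 = 340.0 eV.
ΔE = 340.0 × (1/2² − 1/4²) = 340.0 × 0.1875 = 63.75 eV.
λ = hc/ΔE = 1240 / 63.75 = 19.5 nm.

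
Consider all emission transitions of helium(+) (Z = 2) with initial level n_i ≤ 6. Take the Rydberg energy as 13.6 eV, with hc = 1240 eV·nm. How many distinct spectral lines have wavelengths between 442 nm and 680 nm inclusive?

2

Enumerate all n_i → n_f pairs with 1 ≤ n_f < n_i ≤ 6 and compute λ = 1240 / [13.6·4·(1/n_f² − 1/n_i²)].
Lines falling in [442, 680] nm: 4→3 (468.9 nm), 6→4 (656.5 nm).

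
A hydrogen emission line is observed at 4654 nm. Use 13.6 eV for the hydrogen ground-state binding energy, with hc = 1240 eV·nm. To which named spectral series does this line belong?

ΔE = 1240/4654 = 0.2664 eV.
This matches 13.6 × (1/5² − 1/7²), so n_f = 5: the Pfund series.

Pfund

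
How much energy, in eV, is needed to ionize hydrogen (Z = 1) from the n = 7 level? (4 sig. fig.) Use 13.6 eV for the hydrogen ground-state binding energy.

0.2776 eV

E_7 = −13.60/49 = −0.2776 eV, so ionization (to E = 0) requires 0.2776 eV.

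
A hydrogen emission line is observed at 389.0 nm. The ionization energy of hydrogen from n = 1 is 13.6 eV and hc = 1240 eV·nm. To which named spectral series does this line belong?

Balmer

ΔE = 1240/389.0 = 3.188 eV.
This matches 13.6 × (1/2² − 1/8²), so n_f = 2: the Balmer series.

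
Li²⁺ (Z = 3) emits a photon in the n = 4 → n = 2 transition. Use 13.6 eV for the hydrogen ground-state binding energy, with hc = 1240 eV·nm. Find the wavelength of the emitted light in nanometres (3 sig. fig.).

54.0 nm

For Z = 3 the level energies scale as Z², so the effective Rydberg energy is 13.6 × 9 = 122.4 eV.
ΔE = 122.4 × (1/2² − 1/4²) = 122.4 × 0.1875 = 22.95 eV.
λ = hc/ΔE = 1240 / 22.95 = 54.0 nm.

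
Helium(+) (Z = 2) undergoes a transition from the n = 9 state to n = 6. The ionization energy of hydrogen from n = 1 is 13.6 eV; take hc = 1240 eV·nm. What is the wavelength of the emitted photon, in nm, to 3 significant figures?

For Z = 2 the level energies scale as Z², so the effective Rydberg energy is 13.6 × 4 = 54.40 eV.
ΔE = 54.40 × (1/6² − 1/9²) = 54.40 × 0.01543 = 0.8395 eV.
λ = hc/ΔE = 1240 / 0.8395 = 1480 nm.

1480 nm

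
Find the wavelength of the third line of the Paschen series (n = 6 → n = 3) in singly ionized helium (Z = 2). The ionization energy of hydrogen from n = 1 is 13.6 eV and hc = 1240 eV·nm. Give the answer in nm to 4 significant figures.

273.5 nm

The Paschen series terminates on n_f = 3; the third line has n_i = 3+3 = 6.
ΔE = 54.40 × (1/3² − 1/6²) = 4.533 eV.
λ = 1240 / 4.533 = 273.5 nm.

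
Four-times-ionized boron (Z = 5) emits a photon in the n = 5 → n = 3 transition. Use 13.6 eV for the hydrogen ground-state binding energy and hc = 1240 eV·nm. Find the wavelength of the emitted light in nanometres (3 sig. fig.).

51.3 nm

For Z = 5 the level energies scale as Z², so the effective Rydberg energy is 13.6 × 25 = 340.0 eV.
ΔE = 340.0 × (1/3² − 1/5²) = 340.0 × 0.07111 = 24.18 eV.
λ = hc/ΔE = 1240 / 24.18 = 51.3 nm.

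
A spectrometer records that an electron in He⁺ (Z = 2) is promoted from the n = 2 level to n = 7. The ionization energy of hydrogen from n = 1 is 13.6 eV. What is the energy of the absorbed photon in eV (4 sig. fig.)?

12.49 eV

The Bohr energies scale as Z², so for Z = 2: E_n = −54.40/n² eV.
E_7 = −54.40/49 = −1.110 eV and E_2 = −54.40/4 = −13.60 eV.
The photon energy is |E_7 − E_2| = 12.49 eV.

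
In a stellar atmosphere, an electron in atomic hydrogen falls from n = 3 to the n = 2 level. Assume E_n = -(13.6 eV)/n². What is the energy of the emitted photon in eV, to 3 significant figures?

E_3 = −13.60/9 = −1.511 eV and E_2 = −13.60/4 = −3.400 eV.
The photon energy is |E_3 − E_2| = 1.89 eV.

1.89 eV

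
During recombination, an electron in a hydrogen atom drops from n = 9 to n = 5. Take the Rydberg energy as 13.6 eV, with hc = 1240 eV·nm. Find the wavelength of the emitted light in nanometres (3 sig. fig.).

3300 nm

ΔE = 13.60 × (1/5² − 1/9²) = 13.60 × 0.02765 = 0.3761 eV.
λ = hc/ΔE = 1240 / 0.3761 = 3300 nm.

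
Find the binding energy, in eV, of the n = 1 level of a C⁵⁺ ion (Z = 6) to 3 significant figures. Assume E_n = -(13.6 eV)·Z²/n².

E_n = −13.6 Z²/n² = −489.6/n² eV for Z = 6.
E_1 = −489.6/1 = −490 eV, so ionization (to E = 0) requires 490 eV.

490 eV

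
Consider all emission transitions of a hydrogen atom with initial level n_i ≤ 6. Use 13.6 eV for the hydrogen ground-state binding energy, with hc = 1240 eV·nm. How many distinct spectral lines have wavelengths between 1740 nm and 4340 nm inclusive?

3

Enumerate all n_i → n_f pairs with 1 ≤ n_f < n_i ≤ 6 and compute λ = 1240 / [13.6·1·(1/n_f² − 1/n_i²)].
Lines falling in [1740, 4340] nm: 4→3 (1876 nm), 6→4 (2626 nm), 5→4 (4052 nm).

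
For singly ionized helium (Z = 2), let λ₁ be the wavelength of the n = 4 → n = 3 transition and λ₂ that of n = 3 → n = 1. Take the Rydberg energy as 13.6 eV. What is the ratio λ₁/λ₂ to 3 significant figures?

λ ∝ 1/ΔE ∝ 1/(1/n_f² − 1/n_i²), and the Z² and hc factors cancel in the ratio.
λ₁/λ₂ = (1/1² − 1/3²)/(1/3² − 1/4²) = 0.8889/0.04861 = 18.3.

18.3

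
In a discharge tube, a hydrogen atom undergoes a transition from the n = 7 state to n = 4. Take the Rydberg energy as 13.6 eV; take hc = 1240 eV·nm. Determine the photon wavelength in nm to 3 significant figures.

2170 nm

ΔE = 13.60 × (1/4² − 1/7²) = 13.60 × 0.04209 = 0.5724 eV.
λ = hc/ΔE = 1240 / 0.5724 = 2170 nm.
This line belongs to the Brackett series.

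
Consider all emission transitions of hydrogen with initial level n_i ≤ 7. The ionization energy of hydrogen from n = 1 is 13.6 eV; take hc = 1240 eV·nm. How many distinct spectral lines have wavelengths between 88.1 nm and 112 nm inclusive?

Enumerate all n_i → n_f pairs with 1 ≤ n_f < n_i ≤ 7 and compute λ = 1240 / [13.6·1·(1/n_f² − 1/n_i²)].
Lines falling in [88.1, 112] nm: 7→1 (93.08 nm), 6→1 (93.78 nm), 5→1 (94.98 nm), 4→1 (97.25 nm), 3→1 (102.6 nm).

5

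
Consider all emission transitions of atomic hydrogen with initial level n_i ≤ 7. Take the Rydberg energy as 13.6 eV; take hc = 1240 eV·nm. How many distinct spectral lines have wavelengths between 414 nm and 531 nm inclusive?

Enumerate all n_i → n_f pairs with 1 ≤ n_f < n_i ≤ 7 and compute λ = 1240 / [13.6·1·(1/n_f² − 1/n_i²)].
Lines falling in [414, 531] nm: 5→2 (434.2 nm), 4→2 (486.3 nm).

2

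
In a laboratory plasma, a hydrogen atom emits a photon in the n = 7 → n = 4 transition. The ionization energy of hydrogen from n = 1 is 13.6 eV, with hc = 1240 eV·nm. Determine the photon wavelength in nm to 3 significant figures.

2170 nm

ΔE = 13.60 × (1/4² − 1/7²) = 13.60 × 0.04209 = 0.5724 eV.
λ = hc/ΔE = 1240 / 0.5724 = 2170 nm.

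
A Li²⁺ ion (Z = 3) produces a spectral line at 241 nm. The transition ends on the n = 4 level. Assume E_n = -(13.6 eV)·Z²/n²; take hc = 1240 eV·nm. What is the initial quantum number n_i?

n_i = 7

The photon energy is ΔE = hc/λ = 1240 / 241 = 5.145 eV.
With Z = 3, ΔE = 122.4 × (1/n_f² − 1/n_i²), so 1/n_f² − 1/n_i² = 0.04204.
With n_f = 4: 1/n_i² = 1/16 − 0.04204 = 0.02046, so n_i ≈ 6.99.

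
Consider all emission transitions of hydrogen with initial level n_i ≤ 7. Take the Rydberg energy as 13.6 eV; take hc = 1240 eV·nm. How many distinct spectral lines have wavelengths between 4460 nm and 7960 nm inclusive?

2

Enumerate all n_i → n_f pairs with 1 ≤ n_f < n_i ≤ 7 and compute λ = 1240 / [13.6·1·(1/n_f² − 1/n_i²)].
Lines falling in [4460, 7960] nm: 7→5 (4654 nm), 6→5 (7460 nm).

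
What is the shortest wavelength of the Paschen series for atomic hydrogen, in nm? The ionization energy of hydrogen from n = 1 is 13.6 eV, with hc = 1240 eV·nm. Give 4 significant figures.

The Paschen series has lower level n_f = 3; the series limit corresponds to n_i → ∞.
ΔE_max = 13.6 × 1 / 3² = 1.511 eV.
λ_min = 1240 / 1.511 = 820.6 nm.

820.6 nm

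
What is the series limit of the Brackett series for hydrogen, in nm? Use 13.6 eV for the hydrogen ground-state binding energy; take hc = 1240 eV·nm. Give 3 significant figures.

The Brackett series has lower level n_f = 4; the series limit corresponds to n_i → ∞.
ΔE_max = 13.6 × 1 / 4² = 0.8500 eV.
λ_min = 1240 / 0.8500 = 1460 nm.

1460 nm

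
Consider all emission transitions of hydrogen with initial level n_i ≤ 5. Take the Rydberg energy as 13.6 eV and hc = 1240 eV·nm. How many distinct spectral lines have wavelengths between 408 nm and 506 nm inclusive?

2

Enumerate all n_i → n_f pairs with 1 ≤ n_f < n_i ≤ 5 and compute λ = 1240 / [13.6·1·(1/n_f² − 1/n_i²)].
Lines falling in [408, 506] nm: 5→2 (434.2 nm), 4→2 (486.3 nm).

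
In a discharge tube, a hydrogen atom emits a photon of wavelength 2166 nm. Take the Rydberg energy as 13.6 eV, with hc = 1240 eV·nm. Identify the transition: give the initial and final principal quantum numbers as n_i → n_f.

The photon energy is ΔE = hc/λ = 1240 / 2166 = 0.5725 eV.
With Z = 1, ΔE = 13.60 × (1/n_f² − 1/n_i²), so 1/n_f² − 1/n_i² = 0.04209.
Trying n_f = 4 gives 1/n_i² = 0.02041, i.e. n_i ≈ 7; this pair matches.

n_i = 7, n_f = 4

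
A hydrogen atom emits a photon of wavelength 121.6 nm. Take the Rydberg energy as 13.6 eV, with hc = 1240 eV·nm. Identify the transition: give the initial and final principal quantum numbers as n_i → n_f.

n_i = 2, n_f = 1

The photon energy is ΔE = hc/λ = 1240 / 121.6 = 10.20 eV.
With Z = 1, ΔE = 13.60 × (1/n_f² − 1/n_i²), so 1/n_f² − 1/n_i² = 0.7498.
Trying n_f = 1 gives 1/n_i² = 0.2502, i.e. n_i ≈ 2; this pair matches.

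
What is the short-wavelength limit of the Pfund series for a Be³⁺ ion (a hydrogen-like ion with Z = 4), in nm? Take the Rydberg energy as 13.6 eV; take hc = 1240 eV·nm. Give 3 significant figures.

142 nm

The Pfund series has lower level n_f = 5; the series limit corresponds to n_i → ∞.
ΔE_max = 13.6 × 16 / 5² = 8.704 eV.
λ_min = 1240 / 8.704 = 142 nm.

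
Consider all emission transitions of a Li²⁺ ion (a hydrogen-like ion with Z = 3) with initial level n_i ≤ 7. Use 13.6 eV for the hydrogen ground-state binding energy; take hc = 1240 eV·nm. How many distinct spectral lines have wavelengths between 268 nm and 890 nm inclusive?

Enumerate all n_i → n_f pairs with 1 ≤ n_f < n_i ≤ 7 and compute λ = 1240 / [13.6·9·(1/n_f² − 1/n_i²)].
Lines falling in [268, 890] nm: 6→4 (291.8 nm), 5→4 (450.3 nm), 7→5 (517.1 nm), 6→5 (828.9 nm).

4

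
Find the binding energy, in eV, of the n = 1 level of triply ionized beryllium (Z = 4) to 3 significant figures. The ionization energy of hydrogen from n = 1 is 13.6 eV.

218 eV

E_n = −13.6 Z²/n² = −217.6/n² eV for Z = 4.
E_1 = −217.6/1 = −218 eV, so ionization (to E = 0) requires 218 eV.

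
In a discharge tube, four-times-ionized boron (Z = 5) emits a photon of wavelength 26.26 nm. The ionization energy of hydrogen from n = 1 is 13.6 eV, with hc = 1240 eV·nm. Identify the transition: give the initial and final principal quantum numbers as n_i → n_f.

n_i = 3, n_f = 2

The photon energy is ΔE = hc/λ = 1240 / 26.26 = 47.22 eV.
With Z = 5, ΔE = 340.0 × (1/n_f² − 1/n_i²), so 1/n_f² − 1/n_i² = 0.1389.
Trying n_f = 2 gives 1/n_i² = 0.1111, i.e. n_i ≈ 3; this pair matches.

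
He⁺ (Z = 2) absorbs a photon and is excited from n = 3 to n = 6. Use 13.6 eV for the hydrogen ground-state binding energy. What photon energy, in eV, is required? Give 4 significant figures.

The Bohr energies scale as Z², so for Z = 2: E_n = −54.40/n² eV.
E_6 = −54.40/36 = −1.511 eV and E_3 = −54.40/9 = −6.044 eV.
The photon energy is |E_6 − E_3| = 4.533 eV.

4.533 eV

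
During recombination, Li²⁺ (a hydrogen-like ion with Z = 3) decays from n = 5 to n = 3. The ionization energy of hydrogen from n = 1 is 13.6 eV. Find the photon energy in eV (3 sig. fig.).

The Bohr energies scale as Z², so for Z = 3: E_n = −122.4/n² eV.
E_5 = −122.4/25 = −4.896 eV and E_3 = −122.4/9 = −13.60 eV.
The photon energy is |E_5 − E_3| = 8.70 eV.

8.70 eV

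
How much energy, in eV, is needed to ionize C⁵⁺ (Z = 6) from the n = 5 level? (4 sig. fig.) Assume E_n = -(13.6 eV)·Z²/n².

19.58 eV

E_n = −13.6 Z²/n² = −489.6/n² eV for Z = 6.
E_5 = −489.6/25 = −19.58 eV, so ionization (to E = 0) requires 19.58 eV.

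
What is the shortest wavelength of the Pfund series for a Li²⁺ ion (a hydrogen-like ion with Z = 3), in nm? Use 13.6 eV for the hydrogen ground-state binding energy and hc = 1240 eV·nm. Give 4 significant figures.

253.3 nm

The Pfund series has lower level n_f = 5; the series limit corresponds to n_i → ∞.
ΔE_max = 13.6 × 9 / 5² = 4.896 eV.
λ_min = 1240 / 4.896 = 253.3 nm.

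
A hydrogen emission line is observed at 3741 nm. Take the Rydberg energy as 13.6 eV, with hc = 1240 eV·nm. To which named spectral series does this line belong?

ΔE = 1240/3741 = 0.3315 eV.
This matches 13.6 × (1/5² − 1/8²), so n_f = 5: the Pfund series.

Pfund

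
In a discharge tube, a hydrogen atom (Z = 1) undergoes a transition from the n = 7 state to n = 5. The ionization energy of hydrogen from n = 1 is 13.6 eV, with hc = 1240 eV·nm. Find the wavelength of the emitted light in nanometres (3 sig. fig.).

ΔE = 13.60 × (1/5² − 1/7²) = 13.60 × 0.01959 = 0.2664 eV.
λ = hc/ΔE = 1240 / 0.2664 = 4650 nm.
This line belongs to the Pfund series.

4650 nm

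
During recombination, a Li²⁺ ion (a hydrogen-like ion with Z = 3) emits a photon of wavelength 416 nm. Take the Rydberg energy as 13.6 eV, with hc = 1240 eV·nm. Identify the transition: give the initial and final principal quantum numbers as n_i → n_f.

n_i = 8, n_f = 5

The photon energy is ΔE = hc/λ = 1240 / 416 = 2.981 eV.
With Z = 3, ΔE = 122.4 × (1/n_f² − 1/n_i²), so 1/n_f² − 1/n_i² = 0.02435.
Trying n_f = 5 gives 1/n_i² = 0.01565, i.e. n_i ≈ 8; this pair matches.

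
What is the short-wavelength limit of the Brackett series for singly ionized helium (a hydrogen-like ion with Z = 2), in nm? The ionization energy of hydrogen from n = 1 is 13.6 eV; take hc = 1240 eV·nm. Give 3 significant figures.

365 nm

The Brackett series has lower level n_f = 4; the series limit corresponds to n_i → ∞.
ΔE_max = 13.6 × 4 / 4² = 3.400 eV.
λ_min = 1240 / 3.400 = 365 nm.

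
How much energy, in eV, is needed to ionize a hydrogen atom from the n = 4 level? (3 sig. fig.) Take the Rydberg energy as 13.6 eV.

E_4 = −13.60/16 = −0.850 eV, so ionization (to E = 0) requires 0.850 eV.

0.850 eV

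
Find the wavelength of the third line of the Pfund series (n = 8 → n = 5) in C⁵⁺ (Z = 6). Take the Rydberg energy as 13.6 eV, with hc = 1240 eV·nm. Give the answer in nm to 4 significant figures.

The Pfund series terminates on n_f = 5; the third line has n_i = 5+3 = 8.
ΔE = 489.6 × (1/5² − 1/8²) = 11.93 eV.
λ = 1240 / 11.93 = 103.9 nm.

103.9 nm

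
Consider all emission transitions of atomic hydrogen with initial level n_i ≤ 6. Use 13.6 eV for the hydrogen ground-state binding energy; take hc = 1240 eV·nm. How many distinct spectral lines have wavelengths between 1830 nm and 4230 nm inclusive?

Enumerate all n_i → n_f pairs with 1 ≤ n_f < n_i ≤ 6 and compute λ = 1240 / [13.6·1·(1/n_f² − 1/n_i²)].
Lines falling in [1830, 4230] nm: 4→3 (1876 nm), 6→4 (2626 nm), 5→4 (4052 nm).

3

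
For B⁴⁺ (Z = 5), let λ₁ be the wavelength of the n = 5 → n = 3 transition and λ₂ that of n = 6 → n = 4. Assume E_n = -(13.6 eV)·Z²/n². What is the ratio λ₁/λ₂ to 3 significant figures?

λ ∝ 1/ΔE ∝ 1/(1/n_f² − 1/n_i²), and the Z² and hc factors cancel in the ratio.
λ₁/λ₂ = (1/4² − 1/6²)/(1/3² − 1/5²) = 0.03472/0.07111 = 0.488.

0.488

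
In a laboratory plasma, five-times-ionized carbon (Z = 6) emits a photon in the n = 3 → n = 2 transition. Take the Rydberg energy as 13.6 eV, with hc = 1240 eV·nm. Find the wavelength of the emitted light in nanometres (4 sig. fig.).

18.24 nm

For Z = 6 the level energies scale as Z², so the effective Rydberg energy is 13.6 × 36 = 489.6 eV.
ΔE = 489.6 × (1/2² − 1/3²) = 489.6 × 0.1389 = 68.00 eV.
λ = hc/ΔE = 1240 / 68.00 = 18.24 nm.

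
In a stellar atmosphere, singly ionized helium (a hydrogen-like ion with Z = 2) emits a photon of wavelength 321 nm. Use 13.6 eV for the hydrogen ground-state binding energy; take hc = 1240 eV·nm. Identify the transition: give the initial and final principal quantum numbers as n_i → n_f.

The photon energy is ΔE = hc/λ = 1240 / 321 = 3.863 eV.
With Z = 2, ΔE = 54.40 × (1/n_f² − 1/n_i²), so 1/n_f² − 1/n_i² = 0.07101.
Trying n_f = 3 gives 1/n_i² = 0.04010, i.e. n_i ≈ 5; this pair matches.

n_i = 5, n_f = 3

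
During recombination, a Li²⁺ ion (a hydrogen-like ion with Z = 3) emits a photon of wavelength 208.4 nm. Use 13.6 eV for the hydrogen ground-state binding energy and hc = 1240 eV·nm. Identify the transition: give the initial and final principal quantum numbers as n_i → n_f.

n_i = 4, n_f = 3

The photon energy is ΔE = hc/λ = 1240 / 208.4 = 5.950 eV.
With Z = 3, ΔE = 122.4 × (1/n_f² − 1/n_i²), so 1/n_f² − 1/n_i² = 0.04861.
Trying n_f = 3 gives 1/n_i² = 0.06250, i.e. n_i ≈ 4; this pair matches.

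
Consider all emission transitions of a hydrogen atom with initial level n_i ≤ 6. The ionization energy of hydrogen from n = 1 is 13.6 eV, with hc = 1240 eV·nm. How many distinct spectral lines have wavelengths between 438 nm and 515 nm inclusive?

1

Enumerate all n_i → n_f pairs with 1 ≤ n_f < n_i ≤ 6 and compute λ = 1240 / [13.6·1·(1/n_f² − 1/n_i²)].
Lines falling in [438, 515] nm: 4→2 (486.3 nm).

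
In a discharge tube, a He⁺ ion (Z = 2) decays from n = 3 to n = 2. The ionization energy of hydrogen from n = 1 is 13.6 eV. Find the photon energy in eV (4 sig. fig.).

The Bohr energies scale as Z², so for Z = 2: E_n = −54.40/n² eV.
E_3 = −54.40/9 = −6.044 eV and E_2 = −54.40/4 = −13.60 eV.
The photon energy is |E_3 − E_2| = 7.556 eV.

7.556 eV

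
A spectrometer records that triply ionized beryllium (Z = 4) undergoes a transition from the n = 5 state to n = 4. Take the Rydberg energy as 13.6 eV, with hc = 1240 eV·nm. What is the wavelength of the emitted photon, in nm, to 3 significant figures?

253 nm

For Z = 4 the level energies scale as Z², so the effective Rydberg energy is 13.6 × 16 = 217.6 eV.
ΔE = 217.6 × (1/4² − 1/5²) = 217.6 × 0.02250 = 4.896 eV.
λ = hc/ΔE = 1240 / 4.896 = 253 nm.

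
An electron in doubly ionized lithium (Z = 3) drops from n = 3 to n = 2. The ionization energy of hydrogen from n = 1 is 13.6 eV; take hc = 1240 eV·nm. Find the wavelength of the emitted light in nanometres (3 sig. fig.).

For Z = 3 the level energies scale as Z², so the effective Rydberg energy is 13.6 × 9 = 122.4 eV.
ΔE = 122.4 × (1/2² − 1/3²) = 122.4 × 0.1389 = 17.00 eV.
λ = hc/ΔE = 1240 / 17.00 = 72.9 nm.

72.9 nm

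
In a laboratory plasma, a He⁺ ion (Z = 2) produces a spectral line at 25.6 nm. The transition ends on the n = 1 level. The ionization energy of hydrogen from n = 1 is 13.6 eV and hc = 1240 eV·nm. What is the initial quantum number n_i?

n_i = 3

The photon energy is ΔE = hc/λ = 1240 / 25.6 = 48.44 eV.
With Z = 2, ΔE = 54.40 × (1/n_f² − 1/n_i²), so 1/n_f² − 1/n_i² = 0.8904.
With n_f = 1: 1/n_i² = 1/1 − 0.8904 = 0.1096, so n_i ≈ 3.02.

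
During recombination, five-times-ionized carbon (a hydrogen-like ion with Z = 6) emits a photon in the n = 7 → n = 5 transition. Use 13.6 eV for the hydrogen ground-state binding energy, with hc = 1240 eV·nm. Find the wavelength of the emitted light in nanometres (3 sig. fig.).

For Z = 6 the level energies scale as Z², so the effective Rydberg energy is 13.6 × 36 = 489.6 eV.
ΔE = 489.6 × (1/5² − 1/7²) = 489.6 × 0.01959 = 9.592 eV.
λ = hc/ΔE = 1240 / 9.592 = 129 nm.

129 nm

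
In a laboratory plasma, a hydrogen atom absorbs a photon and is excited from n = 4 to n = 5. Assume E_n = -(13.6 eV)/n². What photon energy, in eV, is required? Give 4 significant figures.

0.3060 eV

E_5 = −13.60/25 = −0.5440 eV and E_4 = −13.60/16 = −0.8500 eV.
The photon energy is |E_5 − E_4| = 0.3060 eV.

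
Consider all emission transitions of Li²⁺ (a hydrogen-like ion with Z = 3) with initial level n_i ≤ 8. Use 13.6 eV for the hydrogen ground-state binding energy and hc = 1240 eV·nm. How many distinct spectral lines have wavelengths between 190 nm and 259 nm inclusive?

Enumerate all n_i → n_f pairs with 1 ≤ n_f < n_i ≤ 8 and compute λ = 1240 / [13.6·9·(1/n_f² − 1/n_i²)].
Lines falling in [190, 259] nm: 4→3 (208.4 nm), 8→4 (216.1 nm), 7→4 (240.7 nm).

3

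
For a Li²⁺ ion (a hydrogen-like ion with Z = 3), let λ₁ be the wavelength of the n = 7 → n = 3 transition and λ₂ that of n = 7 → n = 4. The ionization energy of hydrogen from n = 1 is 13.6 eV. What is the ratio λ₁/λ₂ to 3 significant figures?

0.464

λ ∝ 1/ΔE ∝ 1/(1/n_f² − 1/n_i²), and the Z² and hc factors cancel in the ratio.
λ₁/λ₂ = (1/4² − 1/7²)/(1/3² − 1/7²) = 0.04209/0.09070 = 0.464.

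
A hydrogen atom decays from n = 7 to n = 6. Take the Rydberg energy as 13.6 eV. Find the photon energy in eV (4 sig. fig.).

0.1002 eV

E_7 = −13.60/49 = −0.2776 eV and E_6 = −13.60/36 = −0.3778 eV.
The photon energy is |E_7 − E_6| = 0.1002 eV.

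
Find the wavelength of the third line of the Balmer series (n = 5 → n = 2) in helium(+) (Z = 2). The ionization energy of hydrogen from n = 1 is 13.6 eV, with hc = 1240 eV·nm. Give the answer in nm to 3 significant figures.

The Balmer series terminates on n_f = 2; the third line has n_i = 2+3 = 5.
ΔE = 54.40 × (1/2² − 1/5²) = 11.42 eV.
λ = 1240 / 11.42 = 109 nm.

109 nm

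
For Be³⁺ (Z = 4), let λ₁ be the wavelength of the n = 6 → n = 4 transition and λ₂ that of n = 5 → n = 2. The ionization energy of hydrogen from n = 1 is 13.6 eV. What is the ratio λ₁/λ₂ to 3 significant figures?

6.05

λ ∝ 1/ΔE ∝ 1/(1/n_f² − 1/n_i²), and the Z² and hc factors cancel in the ratio.
λ₁/λ₂ = (1/2² − 1/5²)/(1/4² − 1/6²) = 0.2100/0.03472 = 6.05.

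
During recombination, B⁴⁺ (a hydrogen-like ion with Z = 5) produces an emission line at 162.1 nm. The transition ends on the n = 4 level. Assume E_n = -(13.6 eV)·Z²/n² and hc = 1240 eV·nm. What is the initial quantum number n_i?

The photon energy is ΔE = hc/λ = 1240 / 162.1 = 7.650 eV.
With Z = 5, ΔE = 340.0 × (1/n_f² − 1/n_i²), so 1/n_f² − 1/n_i² = 0.02250.
With n_f = 4: 1/n_i² = 1/16 − 0.02250 = 0.04000, so n_i ≈ 5.00.

n_i = 5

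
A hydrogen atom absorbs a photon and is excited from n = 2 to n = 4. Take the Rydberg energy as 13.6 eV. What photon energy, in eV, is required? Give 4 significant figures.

E_4 = −13.60/16 = −0.8500 eV and E_2 = −13.60/4 = −3.400 eV.
The photon energy is |E_4 − E_2| = 2.550 eV.

2.550 eV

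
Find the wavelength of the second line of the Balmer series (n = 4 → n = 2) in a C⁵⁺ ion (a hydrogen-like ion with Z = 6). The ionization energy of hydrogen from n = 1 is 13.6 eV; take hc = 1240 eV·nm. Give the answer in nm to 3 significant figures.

The Balmer series terminates on n_f = 2; the second line has n_i = 2+2 = 4.
ΔE = 489.6 × (1/2² − 1/4²) = 91.80 eV.
λ = 1240 / 91.80 = 13.5 nm.

13.5 nm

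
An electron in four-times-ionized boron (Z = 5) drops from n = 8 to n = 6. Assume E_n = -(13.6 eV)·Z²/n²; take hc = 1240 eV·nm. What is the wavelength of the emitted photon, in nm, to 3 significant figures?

For Z = 5 the level energies scale as Z², so the effective Rydberg energy is 13.6 × 25 = 340.0 eV.
ΔE = 340.0 × (1/6² − 1/8²) = 340.0 × 0.01215 = 4.132 eV.
λ = hc/ΔE = 1240 / 4.132 = 300 nm.

300 nm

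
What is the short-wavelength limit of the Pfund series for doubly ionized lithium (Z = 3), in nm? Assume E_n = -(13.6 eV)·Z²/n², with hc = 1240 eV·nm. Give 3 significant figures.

The Pfund series has lower level n_f = 5; the series limit corresponds to n_i → ∞.
ΔE_max = 13.6 × 9 / 5² = 4.896 eV.
λ_min = 1240 / 4.896 = 253 nm.

253 nm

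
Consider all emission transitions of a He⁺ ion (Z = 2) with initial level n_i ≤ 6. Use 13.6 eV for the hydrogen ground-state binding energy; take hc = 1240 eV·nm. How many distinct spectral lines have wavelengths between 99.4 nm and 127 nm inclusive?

3

Enumerate all n_i → n_f pairs with 1 ≤ n_f < n_i ≤ 6 and compute λ = 1240 / [13.6·4·(1/n_f² − 1/n_i²)].
Lines falling in [99.4, 127] nm: 6→2 (102.6 nm), 5→2 (108.5 nm), 4→2 (121.6 nm).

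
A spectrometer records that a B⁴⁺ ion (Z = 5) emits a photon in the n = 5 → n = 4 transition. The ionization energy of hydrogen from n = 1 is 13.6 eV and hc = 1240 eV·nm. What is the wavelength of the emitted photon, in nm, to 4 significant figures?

For Z = 5 the level energies scale as Z², so the effective Rydberg energy is 13.6 × 25 = 340.0 eV.
ΔE = 340.0 × (1/4² − 1/5²) = 340.0 × 0.02250 = 7.650 eV.
λ = hc/ΔE = 1240 / 7.650 = 162.1 nm.

162.1 nm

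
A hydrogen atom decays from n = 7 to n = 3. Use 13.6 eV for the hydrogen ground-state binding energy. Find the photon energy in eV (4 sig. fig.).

1.234 eV

E_7 = −13.60/49 = −0.2776 eV and E_3 = −13.60/9 = −1.511 eV.
The photon energy is |E_7 − E_3| = 1.234 eV.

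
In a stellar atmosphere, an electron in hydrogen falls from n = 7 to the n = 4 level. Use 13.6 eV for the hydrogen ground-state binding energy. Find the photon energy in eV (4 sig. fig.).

E_7 = −13.60/49 = −0.2776 eV and E_4 = −13.60/16 = −0.8500 eV.
The photon energy is |E_7 − E_4| = 0.5724 eV.

0.5724 eV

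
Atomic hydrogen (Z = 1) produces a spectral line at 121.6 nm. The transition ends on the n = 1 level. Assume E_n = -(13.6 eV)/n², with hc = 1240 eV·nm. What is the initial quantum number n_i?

n_i = 2

The photon energy is ΔE = hc/λ = 1240 / 121.6 = 10.20 eV.
With Z = 1, ΔE = 13.60 × (1/n_f² − 1/n_i²), so 1/n_f² − 1/n_i² = 0.7498.
With n_f = 1: 1/n_i² = 1/1 − 0.7498 = 0.2502, so n_i ≈ 2.00.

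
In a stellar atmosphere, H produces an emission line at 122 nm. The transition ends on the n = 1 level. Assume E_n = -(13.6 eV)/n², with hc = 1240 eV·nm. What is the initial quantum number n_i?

n_i = 2

The photon energy is ΔE = hc/λ = 1240 / 122 = 10.16 eV.
With Z = 1, ΔE = 13.60 × (1/n_f² − 1/n_i²), so 1/n_f² − 1/n_i² = 0.7473.
With n_f = 1: 1/n_i² = 1/1 − 0.7473 = 0.2527, so n_i ≈ 1.99.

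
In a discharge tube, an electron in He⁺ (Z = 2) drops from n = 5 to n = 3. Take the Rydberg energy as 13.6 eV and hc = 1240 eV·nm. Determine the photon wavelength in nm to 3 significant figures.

321 nm

For Z = 2 the level energies scale as Z², so the effective Rydberg energy is 13.6 × 4 = 54.40 eV.
ΔE = 54.40 × (1/3² − 1/5²) = 54.40 × 0.07111 = 3.868 eV.
λ = hc/ΔE = 1240 / 3.868 = 321 nm.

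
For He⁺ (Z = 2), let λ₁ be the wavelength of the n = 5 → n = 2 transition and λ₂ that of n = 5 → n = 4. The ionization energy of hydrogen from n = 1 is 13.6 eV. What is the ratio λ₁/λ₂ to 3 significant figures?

λ ∝ 1/ΔE ∝ 1/(1/n_f² − 1/n_i²), and the Z² and hc factors cancel in the ratio.
λ₁/λ₂ = (1/4² − 1/5²)/(1/2² − 1/5²) = 0.02250/0.2100 = 0.107.

0.107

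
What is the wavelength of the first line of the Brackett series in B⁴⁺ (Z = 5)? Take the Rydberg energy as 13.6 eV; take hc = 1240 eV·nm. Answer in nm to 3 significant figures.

162 nm

The Brackett series terminates on n_f = 4; the first line has n_i = 4+1 = 5.
ΔE = 340.0 × (1/4² − 1/5²) = 7.650 eV.
λ = 1240 / 7.650 = 162 nm.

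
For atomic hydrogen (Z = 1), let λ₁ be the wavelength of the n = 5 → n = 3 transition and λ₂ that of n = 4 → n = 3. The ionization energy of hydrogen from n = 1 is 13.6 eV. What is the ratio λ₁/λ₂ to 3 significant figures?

λ ∝ 1/ΔE ∝ 1/(1/n_f² − 1/n_i²), and the Z² and hc factors cancel in the ratio.
λ₁/λ₂ = (1/3² − 1/4²)/(1/3² − 1/5²) = 0.04861/0.07111 = 0.684.

0.684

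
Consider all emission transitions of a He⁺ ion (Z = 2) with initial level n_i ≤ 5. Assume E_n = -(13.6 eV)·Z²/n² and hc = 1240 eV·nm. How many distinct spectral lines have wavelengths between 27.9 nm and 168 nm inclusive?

4

Enumerate all n_i → n_f pairs with 1 ≤ n_f < n_i ≤ 5 and compute λ = 1240 / [13.6·4·(1/n_f² − 1/n_i²)].
Lines falling in [27.9, 168] nm: 2→1 (30.39 nm), 5→2 (108.5 nm), 4→2 (121.6 nm), 3→2 (164.1 nm).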